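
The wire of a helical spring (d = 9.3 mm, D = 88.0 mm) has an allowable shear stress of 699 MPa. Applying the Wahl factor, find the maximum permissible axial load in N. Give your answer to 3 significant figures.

C = D/d = 88.0/9.3 = 9.4624
K_W = (4C−1)/(4C−4) + 0.615/C = 36.849/33.849 + 0.0650 = 1.1536
τ_max = K·8FD/(πd³) → F_max = τ_allow·πd³/(8DK)
F_max = 699·π·9.3³/(8·88.0·1.1536) = 1.7663e+06/812.15 = 2174.9 N

2170 N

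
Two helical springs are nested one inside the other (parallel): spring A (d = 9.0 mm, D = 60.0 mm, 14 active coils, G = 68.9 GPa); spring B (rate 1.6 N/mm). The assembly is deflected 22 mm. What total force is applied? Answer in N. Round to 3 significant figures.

446 N

k_A = Gd⁴/(8D³N_a) = (68.9×10³)(9.0⁴)/(8·60.0³·14) = 18.686 N/mm
Parallel: k_eq = 18.686 + 1.6 = 20.286 N/mm
F = k_eq·δ = 20.286·22 = 446.29 N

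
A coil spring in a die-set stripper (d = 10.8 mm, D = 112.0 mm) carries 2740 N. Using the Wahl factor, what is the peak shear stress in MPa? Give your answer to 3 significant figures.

707 MPa

Spring index C = D/d = 112.0/10.8 = 10.3704
K_W = (4C−1)/(4C−4) + 0.615/C = 40.481/37.481 + 0.0593 = 1.1393
τ₀ = 8FD/(πd³) = 8·2740·112.0/(π·10.8³) = 2.45504e+06/3957.5 = 620.35 MPa
τ_max = K·τ₀ = 1.1393 × 620.35 = 706.79 MPa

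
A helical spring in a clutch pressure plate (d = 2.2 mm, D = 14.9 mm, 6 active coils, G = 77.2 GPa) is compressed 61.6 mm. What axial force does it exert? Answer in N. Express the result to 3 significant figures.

k = Gd⁴/(8D³N_a) = (77.2×10³)(2.2⁴)/(8·14.9³·6) = 11.39 N/mm
F = k·δ = 11.39 × 61.6 = 701.6 N

702 N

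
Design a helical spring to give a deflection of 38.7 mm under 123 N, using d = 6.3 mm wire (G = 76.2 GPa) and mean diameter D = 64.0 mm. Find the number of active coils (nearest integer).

18

Required rate k = F/δ = 123/38.7 = 3.1783 N/mm
N_a = Gd⁴/(8D³k) = (76.2×10³ × 6.3⁴)/(8 × 64.0³ × 3.1783)
    = 1.20038e+08 / 6.66537e+06 = 18.01 → 18 coils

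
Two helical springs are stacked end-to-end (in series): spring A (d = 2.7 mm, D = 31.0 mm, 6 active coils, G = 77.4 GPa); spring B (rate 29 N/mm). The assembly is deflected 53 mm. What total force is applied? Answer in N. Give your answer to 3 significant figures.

139 N

k_A = Gd⁴/(8D³N_a) = (77.4×10³)(2.7⁴)/(8·31.0³·6) = 2.8765 N/mm
Series: 1/k_eq = 1/2.8765 + 1/29 = 0.38212; k_eq = 2.617 N/mm
F = k_eq·δ = 2.617·53 = 138.7 N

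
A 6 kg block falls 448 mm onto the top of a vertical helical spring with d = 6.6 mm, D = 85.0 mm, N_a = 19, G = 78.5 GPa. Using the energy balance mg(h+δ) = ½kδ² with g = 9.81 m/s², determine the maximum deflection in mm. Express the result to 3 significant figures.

222 mm

k = Gd⁴/(8D³N_a) = (78.5×10³)(6.6⁴)/(8·85.0³·19) = 1.5957 N/mm
W = mg = 6 × 9.81 = 58.86 N
½kδ² − Wδ − Wh = 0 → δ = (W + √(W² + 2kWh))/k
δ = (58.86 + √(3464.5 + 84153.7))/1.5957 = (58.86 + 296)/1.5957 = 222.39 mm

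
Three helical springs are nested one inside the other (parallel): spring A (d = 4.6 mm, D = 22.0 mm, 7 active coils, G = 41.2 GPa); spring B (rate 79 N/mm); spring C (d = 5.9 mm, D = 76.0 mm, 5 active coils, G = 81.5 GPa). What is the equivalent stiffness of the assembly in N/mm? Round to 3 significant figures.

116 N/mm

k_A = Gd⁴/(8D³N_a) = (41.2×10³)(4.6⁴)/(8·22.0³·7) = 30.937 N/mm
k_C = Gd⁴/(8D³N_a) = (81.5×10³)(5.9⁴)/(8·76.0³·5) = 5.6243 N/mm
Parallel: k_eq = 30.937 + 79 + 5.6243 = 115.56 N/mm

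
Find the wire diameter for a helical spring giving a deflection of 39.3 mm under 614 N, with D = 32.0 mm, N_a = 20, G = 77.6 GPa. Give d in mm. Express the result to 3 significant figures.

Required rate k = F/δ = 614/39.3 = 15.623 N/mm
d = (8D³N_a·k / G)^(1/4) = (8·32.0³·20·15.623 / (77.6×10³))^0.25
  = (1055.6)^0.25 = 5.6999 mm

5.70 mm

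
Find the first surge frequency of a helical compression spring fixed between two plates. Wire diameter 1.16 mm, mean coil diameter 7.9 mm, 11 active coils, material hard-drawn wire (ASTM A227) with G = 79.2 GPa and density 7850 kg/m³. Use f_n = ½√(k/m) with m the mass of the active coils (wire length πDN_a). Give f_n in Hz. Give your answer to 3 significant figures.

k = Gd⁴/(8D³N_a) = (79.2×10³)(1.16⁴)/(8·7.9³·11) = 3.3052 N/mm = 3305.2 N/m
Wire length L = πDN_a = π·7.9·11 = 273 mm
m = ρ·(πd²/4)·L = 7850 × 1.0568×10⁻⁶ m² × 0.273 m = 0.0022649 kg
f_n = ½√(k/m) = 0.5·√(3305.2/0.0022649) = 0.5·√(1.4593e+06) = 604.01 Hz

604 Hz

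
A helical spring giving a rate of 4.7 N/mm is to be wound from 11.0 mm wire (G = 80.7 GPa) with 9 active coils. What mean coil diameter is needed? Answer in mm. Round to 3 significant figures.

152 mm

D = (Gd⁴/(8N_a·k))^(1/3) = (80.7×10³·11.0⁴/(8·9·4.7))^(1/3)
  = (3.49152e+06)^(1/3) = 151.7067 mm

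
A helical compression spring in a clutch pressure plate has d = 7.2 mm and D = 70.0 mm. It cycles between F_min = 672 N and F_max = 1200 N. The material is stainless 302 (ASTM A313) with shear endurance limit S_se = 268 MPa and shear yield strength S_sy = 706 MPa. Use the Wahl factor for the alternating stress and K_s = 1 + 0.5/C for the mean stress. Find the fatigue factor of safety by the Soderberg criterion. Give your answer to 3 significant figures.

0.829

C = D/d = 70.0/7.2 = 9.7222; K_W = (4C−1)/(4C−4)+0.615/C = 1.1492; K_s = 1+0.5/C = 1.0514
F_a = (F_max−F_min)/2 = 264 N; F_m = (F_max+F_min)/2 = 936 N
τ_a = K_W·8F_aD/(πd³) = 1.1492 × 126.08 = 144.9 MPa
τ_m = K_s·8F_mD/(πd³) = 1.0514 × 447.01 = 470 MPa
Soderberg: 1/n_f = τ_a/S_se + τ_m/S_sy = 144.9/268 + 470/706 = 0.54066 + 0.66572 = 1.2064
n_f = 1/1.2064 = 0.8289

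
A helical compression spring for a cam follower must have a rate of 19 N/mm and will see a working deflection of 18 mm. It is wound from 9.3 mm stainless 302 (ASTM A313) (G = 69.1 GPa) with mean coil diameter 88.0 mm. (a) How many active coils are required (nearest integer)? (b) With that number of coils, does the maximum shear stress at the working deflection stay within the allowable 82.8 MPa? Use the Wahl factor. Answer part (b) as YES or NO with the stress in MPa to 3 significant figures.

N_a = Gd⁴/(8D³k) = (69.1×10³)(9.3⁴)/(8·88.0³·19) = 4.99 → N_a = 5
Actual rate k = Gd⁴/(8D³·5) = 18.963 N/mm
Working load F = kδ = 18.963·18 = 341.33 N
C = 88.0/9.3 = 9.4624; K_W = (4C−1)/(4C−4)+0.615/C = 1.1536
τ_max = K_W·8FD/(πd³) = 1.1536·95.093 = 109.7 MPa
τ_max > 82.8 MPa → exceeds allowable

(a) 5 coils; (b) NO, τ_max = 110 MPa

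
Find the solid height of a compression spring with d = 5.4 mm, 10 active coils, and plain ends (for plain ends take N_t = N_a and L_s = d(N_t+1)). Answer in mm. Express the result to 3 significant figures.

59.4 mm

plain ends: N_t = N_a = 10
L_s = d·(N_t+1) = 5.4 × 11 = 59.4 mm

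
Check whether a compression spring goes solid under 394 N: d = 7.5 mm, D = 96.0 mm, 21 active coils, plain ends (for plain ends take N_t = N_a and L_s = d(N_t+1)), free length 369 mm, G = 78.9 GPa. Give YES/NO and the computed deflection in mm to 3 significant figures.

YES, δ = 235 mm

k = Gd⁴/(8D³N_a) = (78.9×10³)(7.5⁴)/(8·96.0³·21) = 1.6796 N/mm
N_t = 21; L_s = 7.5·22 = 165 mm; δ_solid = L₀ − L_s = 369 − 165 = 204 mm
δ = F/k = 394/1.6796 = 234.58 mm
δ ≥ δ_solid → spring goes solid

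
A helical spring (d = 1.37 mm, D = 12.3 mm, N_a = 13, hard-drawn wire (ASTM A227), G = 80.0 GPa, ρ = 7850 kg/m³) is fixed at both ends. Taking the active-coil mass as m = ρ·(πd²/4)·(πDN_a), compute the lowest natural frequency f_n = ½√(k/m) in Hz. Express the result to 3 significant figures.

k = Gd⁴/(8D³N_a) = (80.0×10³)(1.37⁴)/(8·12.3³·13) = 1.4562 N/mm = 1456.2 N/m
Wire length L = πDN_a = π·12.3·13 = 502.34 mm
m = ρ·(πd²/4)·L = 7850 × 1.4741×10⁻⁶ m² × 0.50234 m = 0.005813 kg
f_n = ½√(k/m) = 0.5·√(1456.2/0.005813) = 0.5·√(2.5051e+05) = 250.25 Hz

250 Hz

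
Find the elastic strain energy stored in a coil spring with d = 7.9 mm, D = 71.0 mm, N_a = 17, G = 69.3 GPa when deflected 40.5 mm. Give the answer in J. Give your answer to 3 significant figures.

k = Gd⁴/(8D³N_a) = (69.3×10³)(7.9⁴)/(8·71.0³·17) = 5.5453 N/mm
U = ½kδ² = 0.5 × 5.5453 × 40.5² = 4547.9 N·mm = 4.5479 J

4.55 J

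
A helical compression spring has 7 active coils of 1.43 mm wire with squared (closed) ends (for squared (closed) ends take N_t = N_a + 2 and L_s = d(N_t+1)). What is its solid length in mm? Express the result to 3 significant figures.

14.3 mm

squared (closed) ends: N_t = N_a + 2 = 7 + 2 = 9
L_s = d·(N_t+1) = 1.43 × 10 = 14.3 mm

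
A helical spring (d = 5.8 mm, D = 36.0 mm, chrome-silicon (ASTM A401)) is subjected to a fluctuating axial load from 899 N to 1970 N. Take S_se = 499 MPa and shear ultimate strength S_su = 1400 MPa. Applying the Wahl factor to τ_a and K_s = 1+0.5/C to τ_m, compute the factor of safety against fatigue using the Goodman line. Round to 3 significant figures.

C = D/d = 36.0/5.8 = 6.2069; K_W = (4C−1)/(4C−4)+0.615/C = 1.2431; K_s = 1+0.5/C = 1.0806
F_a = (F_max−F_min)/2 = 535.5 N; F_m = (F_max+F_min)/2 = 1434.5 N
τ_a = K_W·8F_aD/(πd³) = 1.2431 × 251.6 = 312.78 MPa
τ_m = K_s·8F_mD/(πd³) = 1.0806 × 674 = 728.29 MPa
Goodman: 1/n_f = τ_a/S_se + τ_m/S_su = 312.78/499 + 728.29/1400 = 0.62680 + 0.52021 = 1.147
n_f = 1/1.147 = 0.8718

0.872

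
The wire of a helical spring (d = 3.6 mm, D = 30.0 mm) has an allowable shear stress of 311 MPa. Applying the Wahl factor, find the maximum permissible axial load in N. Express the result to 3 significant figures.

161 N

C = D/d = 30.0/3.6 = 8.3333
K_W = (4C−1)/(4C−4) + 0.615/C = 32.333/29.333 + 0.0738 = 1.1761
τ_max = K·8FD/(πd³) → F_max = τ_allow·πd³/(8DK)
F_max = 311·π·3.6³/(8·30.0·1.1761) = 45585/282.26 = 161.5 N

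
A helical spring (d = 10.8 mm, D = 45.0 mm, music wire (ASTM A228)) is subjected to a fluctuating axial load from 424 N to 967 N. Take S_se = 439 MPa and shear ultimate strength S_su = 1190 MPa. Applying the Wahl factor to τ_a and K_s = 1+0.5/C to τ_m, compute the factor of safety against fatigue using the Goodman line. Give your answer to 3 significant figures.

C = D/d = 45.0/10.8 = 4.1667; K_W = (4C−1)/(4C−4)+0.615/C = 1.3844; K_s = 1+0.5/C = 1.1200
F_a = (F_max−F_min)/2 = 271.5 N; F_m = (F_max+F_min)/2 = 695.5 N
τ_a = K_W·8F_aD/(πd³) = 1.3844 × 24.697 = 34.192 MPa
τ_m = K_s·8F_mD/(πd³) = 1.1200 × 63.267 = 70.859 MPa
Goodman: 1/n_f = τ_a/S_se + τ_m/S_su = 34.192/439 + 70.859/1190 = 0.07789 + 0.05955 = 0.13743
n_f = 1/0.13743 = 7.276

7.28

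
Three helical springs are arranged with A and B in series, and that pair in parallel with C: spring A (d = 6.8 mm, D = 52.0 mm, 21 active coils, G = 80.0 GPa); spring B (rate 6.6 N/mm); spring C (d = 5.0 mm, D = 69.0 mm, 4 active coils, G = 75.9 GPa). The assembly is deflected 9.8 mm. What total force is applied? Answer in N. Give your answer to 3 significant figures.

78.1 N

k_A = Gd⁴/(8D³N_a) = (80.0×10³)(6.8⁴)/(8·52.0³·21) = 7.2411 N/mm
k_C = Gd⁴/(8D³N_a) = (75.9×10³)(5.0⁴)/(8·69.0³·4) = 4.5126 N/mm
Springs A,B series: k_AB = 1/(1/7.2411+1/6.6) = 3.4529 N/mm; parallel with C: k_eq = 3.4529+4.5126 = 7.9654 N/mm
F = k_eq·δ = 7.9654·9.8 = 78.061 N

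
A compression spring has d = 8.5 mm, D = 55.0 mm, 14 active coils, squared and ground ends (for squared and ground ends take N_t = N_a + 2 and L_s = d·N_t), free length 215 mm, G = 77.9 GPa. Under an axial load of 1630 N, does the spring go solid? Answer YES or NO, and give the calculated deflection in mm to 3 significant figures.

k = Gd⁴/(8D³N_a) = (77.9×10³)(8.5⁴)/(8·55.0³·14) = 21.823 N/mm
N_t = 16; L_s = 8.5·16 = 136 mm; δ_solid = L₀ − L_s = 215 − 136 = 79 mm
δ = F/k = 1630/21.823 = 74.693 mm
δ < δ_solid → spring does not go solid

NO, δ = 74.7 mm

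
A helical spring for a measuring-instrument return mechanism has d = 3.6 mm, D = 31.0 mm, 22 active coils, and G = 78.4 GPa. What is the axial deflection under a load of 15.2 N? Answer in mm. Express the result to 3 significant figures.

6.05 mm

k = Gd⁴/(8D³N_a) = (78.4×10³)(3.6⁴)/(8·31.0³·22) = 2.5115 N/mm
δ = F/k = 15.2 / 2.5115 = 6.0522 mm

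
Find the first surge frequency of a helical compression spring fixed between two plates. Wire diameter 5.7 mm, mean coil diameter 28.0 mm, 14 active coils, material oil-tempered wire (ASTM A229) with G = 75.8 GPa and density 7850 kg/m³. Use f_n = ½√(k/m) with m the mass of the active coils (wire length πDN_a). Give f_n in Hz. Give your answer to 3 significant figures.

k = Gd⁴/(8D³N_a) = (75.8×10³)(5.7⁴)/(8·28.0³·14) = 32.544 N/mm = 32544 N/m
Wire length L = πDN_a = π·28.0·14 = 1231.5 mm
m = ρ·(πd²/4)·L = 7850 × 25.518×10⁻⁶ m² × 1.2315 m = 0.24669 kg
f_n = ½√(k/m) = 0.5·√(32544/0.24669) = 0.5·√(1.3193e+05) = 181.61 Hz

182 Hz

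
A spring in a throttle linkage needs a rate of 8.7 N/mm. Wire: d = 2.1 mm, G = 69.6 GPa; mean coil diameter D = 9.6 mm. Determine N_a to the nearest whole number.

22

N_a = Gd⁴/(8D³k) = (69.6×10³ × 2.1⁴)/(8 × 9.6³ × 8.7)
    = 1.35359e+06 / 61577.6 = 21.98 → 22 coils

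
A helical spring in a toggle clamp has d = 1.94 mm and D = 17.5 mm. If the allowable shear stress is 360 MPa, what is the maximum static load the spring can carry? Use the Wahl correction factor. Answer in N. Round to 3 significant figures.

C = D/d = 17.5/1.94 = 9.0206
K_W = (4C−1)/(4C−4) + 0.615/C = 35.082/32.082 + 0.0682 = 1.1617
τ_max = K·8FD/(πd³) → F_max = τ_allow·πd³/(8DK)
F_max = 360·π·1.94³/(8·17.5·1.1617) = 8257.7/162.64 = 50.774 N

50.8 N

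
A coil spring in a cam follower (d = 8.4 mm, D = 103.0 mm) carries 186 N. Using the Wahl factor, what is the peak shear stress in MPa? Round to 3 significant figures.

91.9 MPa

Spring index C = D/d = 103.0/8.4 = 12.2619
K_W = (4C−1)/(4C−4) + 0.615/C = 48.048/45.048 + 0.0502 = 1.1168
τ₀ = 8FD/(πd³) = 8·186·103.0/(π·8.4³) = 153264/1862 = 82.31 MPa
τ_max = K·τ₀ = 1.1168 × 82.31 = 91.92 MPa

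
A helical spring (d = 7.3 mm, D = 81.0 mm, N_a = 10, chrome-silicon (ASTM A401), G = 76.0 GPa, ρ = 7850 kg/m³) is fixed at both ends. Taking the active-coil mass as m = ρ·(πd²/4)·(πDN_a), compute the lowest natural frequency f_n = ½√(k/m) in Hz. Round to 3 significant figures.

k = Gd⁴/(8D³N_a) = (76.0×10³)(7.3⁴)/(8·81.0³·10) = 5.0764 N/mm = 5076.4 N/m
Wire length L = πDN_a = π·81.0·10 = 2544.7 mm
m = ρ·(πd²/4)·L = 7850 × 41.854×10⁻⁶ m² × 2.5447 m = 0.83607 kg
f_n = ½√(k/m) = 0.5·√(5076.4/0.83607) = 0.5·√(6071.8) = 38.961 Hz

39.0 Hz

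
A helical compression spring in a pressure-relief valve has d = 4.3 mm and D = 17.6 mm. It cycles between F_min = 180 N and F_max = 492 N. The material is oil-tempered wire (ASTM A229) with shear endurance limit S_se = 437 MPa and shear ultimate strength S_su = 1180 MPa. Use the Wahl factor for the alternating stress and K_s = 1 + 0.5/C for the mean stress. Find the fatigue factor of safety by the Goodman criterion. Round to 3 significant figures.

C = D/d = 17.6/4.3 = 4.0930; K_W = (4C−1)/(4C−4)+0.615/C = 1.3927; K_s = 1+0.5/C = 1.1222
F_a = (F_max−F_min)/2 = 156 N; F_m = (F_max+F_min)/2 = 336 N
τ_a = K_W·8F_aD/(πd³) = 1.3927 × 87.937 = 122.47 MPa
τ_m = K_s·8F_mD/(πd³) = 1.1222 × 189.4 = 212.54 MPa
Goodman: 1/n_f = τ_a/S_se + τ_m/S_su = 122.47/437 + 212.54/1180 = 0.28026 + 0.18012 = 0.46038
n_f = 1/0.46038 = 2.172

2.17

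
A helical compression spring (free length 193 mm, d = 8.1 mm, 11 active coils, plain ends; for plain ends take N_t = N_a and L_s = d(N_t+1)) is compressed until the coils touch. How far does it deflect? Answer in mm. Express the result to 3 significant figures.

95.8 mm

N_t = 11; L_s = 8.1·12 = 97.2 mm
δ_solid = L₀ − L_s = 193 − 97.2 = 95.8 mm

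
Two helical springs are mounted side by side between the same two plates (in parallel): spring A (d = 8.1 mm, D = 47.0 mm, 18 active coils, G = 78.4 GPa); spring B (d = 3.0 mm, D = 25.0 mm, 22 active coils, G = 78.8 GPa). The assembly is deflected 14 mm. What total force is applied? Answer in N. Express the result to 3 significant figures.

349 N

k_A = Gd⁴/(8D³N_a) = (78.4×10³)(8.1⁴)/(8·47.0³·18) = 22.574 N/mm
k_B = Gd⁴/(8D³N_a) = (78.8×10³)(3.0⁴)/(8·25.0³·22) = 2.321 N/mm
Parallel: k_eq = 22.574 + 2.321 = 24.895 N/mm
F = k_eq·δ = 24.895·14 = 348.52 N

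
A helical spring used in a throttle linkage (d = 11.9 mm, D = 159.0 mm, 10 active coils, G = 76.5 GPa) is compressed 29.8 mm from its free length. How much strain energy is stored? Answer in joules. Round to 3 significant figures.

k = Gd⁴/(8D³N_a) = (76.5×10³)(11.9⁴)/(8·159.0³·10) = 4.7705 N/mm
U = ½kδ² = 0.5 × 4.7705 × 29.8² = 2118.2 N·mm = 2.1182 J

2.12 J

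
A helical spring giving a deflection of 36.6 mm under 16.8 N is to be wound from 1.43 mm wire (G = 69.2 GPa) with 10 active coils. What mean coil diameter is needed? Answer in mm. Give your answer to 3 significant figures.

19.9 mm

Required rate k = F/δ = 16.8/36.6 = 0.45902 N/mm
D = (Gd⁴/(8N_a·k))^(1/3) = (69.2×10³·1.43⁴/(8·10·0.45902))^(1/3)
  = (7880.11)^(1/3) = 19.8996 mm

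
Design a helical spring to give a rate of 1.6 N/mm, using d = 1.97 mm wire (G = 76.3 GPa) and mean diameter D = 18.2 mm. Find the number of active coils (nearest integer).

15

N_a = Gd⁴/(8D³k) = (76.3×10³ × 1.97⁴)/(8 × 18.2³ × 1.6)
    = 1.14918e+06 / 77165.7 = 14.89 → 15 coils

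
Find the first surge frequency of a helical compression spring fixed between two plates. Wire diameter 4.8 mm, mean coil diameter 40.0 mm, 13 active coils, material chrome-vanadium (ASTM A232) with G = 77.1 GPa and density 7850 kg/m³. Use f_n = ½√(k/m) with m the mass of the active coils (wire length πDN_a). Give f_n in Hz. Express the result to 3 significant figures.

81.4 Hz

k = Gd⁴/(8D³N_a) = (77.1×10³)(4.8⁴)/(8·40.0³·13) = 6.149 N/mm = 6149 N/m
Wire length L = πDN_a = π·40.0·13 = 1633.6 mm
m = ρ·(πd²/4)·L = 7850 × 18.096×10⁻⁶ m² × 1.6336 m = 0.23206 kg
f_n = ½√(k/m) = 0.5·√(6149/0.23206) = 0.5·√(26498) = 81.391 Hz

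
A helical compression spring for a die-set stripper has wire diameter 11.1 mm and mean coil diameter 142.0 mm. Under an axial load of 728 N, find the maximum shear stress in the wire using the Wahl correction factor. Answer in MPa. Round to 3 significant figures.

Spring index C = D/d = 142.0/11.1 = 12.7928
K_W = (4C−1)/(4C−4) + 0.615/C = 50.171/47.171 + 0.0481 = 1.1117
τ₀ = 8FD/(πd³) = 8·728·142.0/(π·11.1³) = 827008/4296.5 = 192.48 MPa
τ_max = K·τ₀ = 1.1117 × 192.48 = 213.98 MPa

214 MPa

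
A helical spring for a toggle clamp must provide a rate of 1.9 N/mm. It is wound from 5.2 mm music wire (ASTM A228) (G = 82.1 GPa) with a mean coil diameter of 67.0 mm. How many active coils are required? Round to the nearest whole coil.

13

N_a = Gd⁴/(8D³k) = (82.1×10³ × 5.2⁴)/(8 × 67.0³ × 1.9)
    = 6.00284e+07 / 4.5716e+06 = 13.13 → 13 coils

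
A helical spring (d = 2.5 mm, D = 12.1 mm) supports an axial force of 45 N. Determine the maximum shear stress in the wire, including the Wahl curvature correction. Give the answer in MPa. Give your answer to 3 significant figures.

117 MPa

Spring index C = D/d = 12.1/2.5 = 4.8400
K_W = (4C−1)/(4C−4) + 0.615/C = 18.360/15.360 + 0.1271 = 1.3224
τ₀ = 8FD/(πd³) = 8·45·12.1/(π·2.5³) = 4356/49.087 = 88.74 MPa
τ_max = K·τ₀ = 1.3224 × 88.74 = 117.35 MPa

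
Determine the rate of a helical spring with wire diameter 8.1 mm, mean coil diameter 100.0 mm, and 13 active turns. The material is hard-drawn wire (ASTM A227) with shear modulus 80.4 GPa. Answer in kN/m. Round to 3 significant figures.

k = Gd⁴/(8D³N_a) = (80.4×10³ × 8.1⁴) / (8 × 100.0³ × 13)
  = 3.46096e+08 / 1.04e+08 = 3.3278 N/mm

3.33 kN/m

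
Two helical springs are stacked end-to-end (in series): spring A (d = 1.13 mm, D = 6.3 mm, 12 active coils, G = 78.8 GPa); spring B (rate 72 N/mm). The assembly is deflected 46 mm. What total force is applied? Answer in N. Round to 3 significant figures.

k_A = Gd⁴/(8D³N_a) = (78.8×10³)(1.13⁴)/(8·6.3³·12) = 5.3524 N/mm
Series: 1/k_eq = 1/5.3524 + 1/72 = 0.20072; k_eq = 4.982 N/mm
F = k_eq·δ = 4.982·46 = 229.17 N

229 N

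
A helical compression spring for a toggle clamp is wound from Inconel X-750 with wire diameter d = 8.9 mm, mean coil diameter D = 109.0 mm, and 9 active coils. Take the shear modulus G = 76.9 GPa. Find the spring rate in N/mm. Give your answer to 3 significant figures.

5.17 N/mm

k = Gd⁴/(8D³N_a) = (76.9×10³ × 8.9⁴) / (8 × 109.0³ × 9)
  = 4.82488e+08 / 9.32421e+07 = 5.1746 N/mm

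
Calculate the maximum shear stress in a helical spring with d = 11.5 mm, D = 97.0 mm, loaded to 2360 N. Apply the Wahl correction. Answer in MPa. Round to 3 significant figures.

Spring index C = D/d = 97.0/11.5 = 8.4348
K_W = (4C−1)/(4C−4) + 0.615/C = 32.739/29.739 + 0.0729 = 1.1738
τ₀ = 8FD/(πd³) = 8·2360·97.0/(π·11.5³) = 1.83136e+06/4778 = 383.29 MPa
τ_max = K·τ₀ = 1.1738 × 383.29 = 449.9 MPa

450 MPa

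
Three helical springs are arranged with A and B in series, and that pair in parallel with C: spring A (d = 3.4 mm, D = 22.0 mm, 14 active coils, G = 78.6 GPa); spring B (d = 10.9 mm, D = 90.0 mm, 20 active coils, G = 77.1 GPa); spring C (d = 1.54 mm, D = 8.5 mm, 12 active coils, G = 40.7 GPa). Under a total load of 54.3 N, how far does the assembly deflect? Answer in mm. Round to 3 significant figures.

6.45 mm

k_A = Gd⁴/(8D³N_a) = (78.6×10³)(3.4⁴)/(8·22.0³·14) = 8.8075 N/mm
k_B = Gd⁴/(8D³N_a) = (77.1×10³)(10.9⁴)/(8·90.0³·20) = 9.3307 N/mm
k_C = Gd⁴/(8D³N_a) = (40.7×10³)(1.54⁴)/(8·8.5³·12) = 3.8828 N/mm
Springs A,B series: k_AB = 1/(1/8.8075+1/9.3307) = 4.5308 N/mm; parallel with C: k_eq = 4.5308+3.8828 = 8.4136 N/mm
δ = F/k_eq = 54.3/8.4136 = 6.4538 mm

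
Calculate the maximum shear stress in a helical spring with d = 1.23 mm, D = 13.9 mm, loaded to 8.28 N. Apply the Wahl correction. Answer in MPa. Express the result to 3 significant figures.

178 MPa

Spring index C = D/d = 13.9/1.23 = 11.3008
K_W = (4C−1)/(4C−4) + 0.615/C = 44.203/41.203 + 0.0544 = 1.1272
τ₀ = 8FD/(πd³) = 8·8.28·13.9/(π·1.23³) = 920.736/5.8461 = 157.5 MPa
τ_max = K·τ₀ = 1.1272 × 157.5 = 177.53 MPa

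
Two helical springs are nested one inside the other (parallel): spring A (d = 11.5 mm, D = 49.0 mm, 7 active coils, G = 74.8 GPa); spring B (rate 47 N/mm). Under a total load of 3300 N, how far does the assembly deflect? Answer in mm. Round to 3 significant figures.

13.4 mm

k_A = Gd⁴/(8D³N_a) = (74.8×10³)(11.5⁴)/(8·49.0³·7) = 198.57 N/mm
Parallel: k_eq = 198.57 + 47 = 245.57 N/mm
δ = F/k_eq = 3300/245.57 = 13.438 mm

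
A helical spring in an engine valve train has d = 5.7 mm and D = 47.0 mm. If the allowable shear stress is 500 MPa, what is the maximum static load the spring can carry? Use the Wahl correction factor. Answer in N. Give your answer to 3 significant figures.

C = D/d = 47.0/5.7 = 8.2456
K_W = (4C−1)/(4C−4) + 0.615/C = 31.982/28.982 + 0.0746 = 1.1781
τ_max = K·8FD/(πd³) → F_max = τ_allow·πd³/(8DK)
F_max = 500·π·5.7³/(8·47.0·1.1781) = 2.909e+05/442.96 = 656.71 N

657 N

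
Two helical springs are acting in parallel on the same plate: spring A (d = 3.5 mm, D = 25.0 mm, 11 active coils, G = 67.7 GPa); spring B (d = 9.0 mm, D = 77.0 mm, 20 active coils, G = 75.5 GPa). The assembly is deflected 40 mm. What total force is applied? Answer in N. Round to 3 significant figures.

567 N

k_A = Gd⁴/(8D³N_a) = (67.7×10³)(3.5⁴)/(8·25.0³·11) = 7.3885 N/mm
k_B = Gd⁴/(8D³N_a) = (75.5×10³)(9.0⁴)/(8·77.0³·20) = 6.7815 N/mm
Parallel: k_eq = 7.3885 + 6.7815 = 14.17 N/mm
F = k_eq·δ = 14.17·40 = 566.8 N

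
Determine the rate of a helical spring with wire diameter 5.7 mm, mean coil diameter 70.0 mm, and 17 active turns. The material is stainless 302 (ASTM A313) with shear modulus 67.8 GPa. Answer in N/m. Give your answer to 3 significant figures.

k = Gd⁴/(8D³N_a) = (67.8×10³ × 5.7⁴) / (8 × 70.0³ × 17)
  = 7.15697e+07 / 4.6648e+07 = 1.5342 N/mm = 1534.2 N/m

1530 N/m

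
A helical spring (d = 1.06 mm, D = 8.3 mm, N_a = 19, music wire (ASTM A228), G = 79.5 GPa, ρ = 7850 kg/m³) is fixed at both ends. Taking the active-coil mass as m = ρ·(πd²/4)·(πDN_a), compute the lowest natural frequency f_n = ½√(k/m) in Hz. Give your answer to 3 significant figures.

k = Gd⁴/(8D³N_a) = (79.5×10³)(1.06⁴)/(8·8.3³·19) = 1.1548 N/mm = 1154.8 N/m
Wire length L = πDN_a = π·8.3·19 = 495.43 mm
m = ρ·(πd²/4)·L = 7850 × 0.88247×10⁻⁶ m² × 0.49543 m = 0.003432 kg
f_n = ½√(k/m) = 0.5·√(1154.8/0.003432) = 0.5·√(3.3648e+05) = 290.03 Hz

290 Hz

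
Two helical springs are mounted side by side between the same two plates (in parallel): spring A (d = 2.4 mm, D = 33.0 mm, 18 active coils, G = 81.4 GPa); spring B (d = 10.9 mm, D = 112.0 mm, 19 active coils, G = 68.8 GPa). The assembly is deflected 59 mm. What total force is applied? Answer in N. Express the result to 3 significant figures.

299 N

k_A = Gd⁴/(8D³N_a) = (81.4×10³)(2.4⁴)/(8·33.0³·18) = 0.52187 N/mm
k_B = Gd⁴/(8D³N_a) = (68.8×10³)(10.9⁴)/(8·112.0³·19) = 4.5478 N/mm
Parallel: k_eq = 0.52187 + 4.5478 = 5.0696 N/mm
F = k_eq·δ = 5.0696·59 = 299.11 N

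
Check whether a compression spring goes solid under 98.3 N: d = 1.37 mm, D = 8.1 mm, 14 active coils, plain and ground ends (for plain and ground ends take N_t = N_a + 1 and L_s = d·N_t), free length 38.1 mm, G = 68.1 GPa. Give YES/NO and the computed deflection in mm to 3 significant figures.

k = Gd⁴/(8D³N_a) = (68.1×10³)(1.37⁴)/(8·8.1³·14) = 4.0305 N/mm
N_t = 15; L_s = 1.37·15 = 20.55 mm; δ_solid = L₀ − L_s = 38.1 − 20.55 = 17.55 mm
δ = F/k = 98.3/4.0305 = 24.389 mm
δ ≥ δ_solid → spring goes solid

YES, δ = 24.4 mm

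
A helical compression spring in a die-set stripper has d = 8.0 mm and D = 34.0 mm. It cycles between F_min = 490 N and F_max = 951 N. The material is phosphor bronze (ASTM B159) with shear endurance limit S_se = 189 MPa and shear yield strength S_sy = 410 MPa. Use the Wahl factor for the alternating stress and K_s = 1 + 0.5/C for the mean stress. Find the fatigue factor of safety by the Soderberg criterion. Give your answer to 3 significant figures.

C = D/d = 34.0/8.0 = 4.2500; K_W = (4C−1)/(4C−4)+0.615/C = 1.3755; K_s = 1+0.5/C = 1.1176
F_a = (F_max−F_min)/2 = 230.5 N; F_m = (F_max+F_min)/2 = 720.5 N
τ_a = K_W·8F_aD/(πd³) = 1.3755 × 38.978 = 53.613 MPa
τ_m = K_s·8F_mD/(πd³) = 1.1176 × 121.84 = 136.17 MPa
Soderberg: 1/n_f = τ_a/S_se + τ_m/S_sy = 53.613/189 + 136.17/410 = 0.28367 + 0.33213 = 0.6158
n_f = 1/0.6158 = 1.624

1.62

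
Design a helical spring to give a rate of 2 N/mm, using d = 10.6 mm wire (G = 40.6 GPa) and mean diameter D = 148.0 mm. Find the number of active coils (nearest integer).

10

N_a = Gd⁴/(8D³k) = (40.6×10³ × 10.6⁴)/(8 × 148.0³ × 2)
    = 5.12566e+08 / 5.18687e+07 = 9.882 → 10 coils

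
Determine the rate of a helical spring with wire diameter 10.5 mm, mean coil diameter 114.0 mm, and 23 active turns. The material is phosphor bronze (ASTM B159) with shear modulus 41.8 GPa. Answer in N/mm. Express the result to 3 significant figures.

k = Gd⁴/(8D³N_a) = (41.8×10³ × 10.5⁴) / (8 × 114.0³ × 23)
  = 5.08082e+08 / 2.72604e+08 = 1.8638 N/mm

1.86 N/mm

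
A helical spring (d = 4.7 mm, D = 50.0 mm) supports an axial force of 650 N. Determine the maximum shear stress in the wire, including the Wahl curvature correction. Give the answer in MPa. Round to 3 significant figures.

905 MPa

Spring index C = D/d = 50.0/4.7 = 10.6383
K_W = (4C−1)/(4C−4) + 0.615/C = 41.553/38.553 + 0.0578 = 1.1356
τ₀ = 8FD/(πd³) = 8·650·50.0/(π·4.7³) = 260000/326.17 = 797.13 MPa
τ_max = K·τ₀ = 1.1356 × 797.13 = 905.24 MPa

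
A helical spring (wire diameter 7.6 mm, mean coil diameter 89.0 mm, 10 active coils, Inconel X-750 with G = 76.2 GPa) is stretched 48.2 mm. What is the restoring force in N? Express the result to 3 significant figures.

k = Gd⁴/(8D³N_a) = (76.2×10³)(7.6⁴)/(8·89.0³·10) = 4.5076 N/mm
F = k·δ = 4.5076 × 48.2 = 217.27 N

217 N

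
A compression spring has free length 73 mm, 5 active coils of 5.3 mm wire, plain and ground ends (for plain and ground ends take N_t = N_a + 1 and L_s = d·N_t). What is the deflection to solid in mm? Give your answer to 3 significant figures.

N_t = 6; L_s = 5.3·6 = 31.8 mm
δ_solid = L₀ − L_s = 73 − 31.8 = 41.2 mm

41.2 mm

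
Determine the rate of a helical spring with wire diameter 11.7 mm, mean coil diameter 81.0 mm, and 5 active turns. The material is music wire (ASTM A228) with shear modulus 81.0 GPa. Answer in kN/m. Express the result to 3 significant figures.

k = Gd⁴/(8D³N_a) = (81.0×10³ × 11.7⁴) / (8 × 81.0³ × 5)
  = 1.51785e+09 / 2.12576e+07 = 71.402 N/mm

71.4 kN/m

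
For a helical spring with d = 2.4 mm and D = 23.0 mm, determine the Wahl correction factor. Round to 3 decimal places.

1.152

C = D/d = 23.0/2.4 = 9.5833
K_W = (4C−1)/(4C−4) + 0.615/C = 37.333/34.333 + 0.0642 = 1.1516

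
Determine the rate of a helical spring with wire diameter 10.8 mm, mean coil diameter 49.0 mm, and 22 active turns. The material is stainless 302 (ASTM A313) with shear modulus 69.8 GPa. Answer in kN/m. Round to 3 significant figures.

45.9 kN/m

k = Gd⁴/(8D³N_a) = (69.8×10³ × 10.8⁴) / (8 × 49.0³ × 22)
  = 9.49621e+08 / 2.07062e+07 = 45.862 N/mm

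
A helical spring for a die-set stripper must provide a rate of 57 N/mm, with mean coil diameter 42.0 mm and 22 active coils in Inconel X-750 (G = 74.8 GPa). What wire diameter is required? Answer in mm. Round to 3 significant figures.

9.98 mm

d = (8D³N_a·k / G)^(1/4) = (8·42.0³·22·57 / (74.8×10³))^0.25
  = (9936.5)^0.25 = 9.9841 mm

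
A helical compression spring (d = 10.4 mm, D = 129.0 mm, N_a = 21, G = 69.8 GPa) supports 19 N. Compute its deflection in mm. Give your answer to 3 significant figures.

8.39 mm

k = Gd⁴/(8D³N_a) = (69.8×10³)(10.4⁴)/(8·129.0³·21) = 2.2642 N/mm
δ = F/k = 19 / 2.2642 = 8.3916 mm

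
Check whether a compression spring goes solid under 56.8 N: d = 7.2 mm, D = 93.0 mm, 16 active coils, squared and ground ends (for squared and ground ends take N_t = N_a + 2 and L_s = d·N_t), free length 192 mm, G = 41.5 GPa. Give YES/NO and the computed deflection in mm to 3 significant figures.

NO, δ = 52.4 mm

k = Gd⁴/(8D³N_a) = (41.5×10³)(7.2⁴)/(8·93.0³·16) = 1.0832 N/mm
N_t = 18; L_s = 7.2·18 = 129.6 mm; δ_solid = L₀ − L_s = 192 − 129.6 = 62.4 mm
δ = F/k = 56.8/1.0832 = 52.436 mm
δ < δ_solid → spring does not go solid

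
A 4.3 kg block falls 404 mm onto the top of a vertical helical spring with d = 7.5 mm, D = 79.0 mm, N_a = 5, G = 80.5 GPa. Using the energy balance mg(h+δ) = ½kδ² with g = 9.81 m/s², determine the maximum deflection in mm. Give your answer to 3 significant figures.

54.7 mm

k = Gd⁴/(8D³N_a) = (80.5×10³)(7.5⁴)/(8·79.0³·5) = 12.915 N/mm
W = mg = 4.3 × 9.81 = 42.183 N
½kδ² − Wδ − Wh = 0 → δ = (W + √(W² + 2kWh))/k
δ = (42.183 + √(1779.4 + 440198))/12.915 = (42.183 + 664.81)/12.915 = 54.742 mm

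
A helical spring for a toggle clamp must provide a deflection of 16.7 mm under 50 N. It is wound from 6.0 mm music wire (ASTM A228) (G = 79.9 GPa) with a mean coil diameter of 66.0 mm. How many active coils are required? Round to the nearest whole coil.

15

Required rate k = F/δ = 50/16.7 = 2.994 N/mm
N_a = Gd⁴/(8D³k) = (79.9×10³ × 6.0⁴)/(8 × 66.0³ × 2.994)
    = 1.0355e+08 / 6.88613e+06 = 15.04 → 15 coils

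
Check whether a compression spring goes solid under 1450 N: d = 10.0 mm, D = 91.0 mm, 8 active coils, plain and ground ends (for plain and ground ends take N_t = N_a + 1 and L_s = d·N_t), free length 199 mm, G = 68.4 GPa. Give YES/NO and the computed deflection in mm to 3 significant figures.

NO, δ = 102 mm

k = Gd⁴/(8D³N_a) = (68.4×10³)(10.0⁴)/(8·91.0³·8) = 14.182 N/mm
N_t = 9; L_s = 10.0·9 = 90 mm; δ_solid = L₀ − L_s = 199 − 90 = 109 mm
δ = F/k = 1450/14.182 = 102.24 mm
δ < δ_solid → spring does not go solid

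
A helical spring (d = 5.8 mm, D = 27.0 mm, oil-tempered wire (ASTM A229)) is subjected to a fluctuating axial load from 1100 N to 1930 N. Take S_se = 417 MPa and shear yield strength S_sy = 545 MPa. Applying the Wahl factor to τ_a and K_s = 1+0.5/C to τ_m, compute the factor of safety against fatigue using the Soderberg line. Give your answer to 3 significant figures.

C = D/d = 27.0/5.8 = 4.6552; K_W = (4C−1)/(4C−4)+0.615/C = 1.3373; K_s = 1+0.5/C = 1.1074
F_a = (F_max−F_min)/2 = 415 N; F_m = (F_max+F_min)/2 = 1515 N
τ_a = K_W·8F_aD/(πd³) = 1.3373 × 146.24 = 195.57 MPa
τ_m = K_s·8F_mD/(πd³) = 1.1074 × 533.87 = 591.21 MPa
Soderberg: 1/n_f = τ_a/S_se + τ_m/S_sy = 195.57/417 + 591.21/545 = 0.46899 + 1.08478 = 1.5538
n_f = 1/1.5538 = 0.6436

0.644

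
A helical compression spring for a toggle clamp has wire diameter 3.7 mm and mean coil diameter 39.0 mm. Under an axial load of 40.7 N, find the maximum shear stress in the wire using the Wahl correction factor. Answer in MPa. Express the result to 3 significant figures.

90.7 MPa

Spring index C = D/d = 39.0/3.7 = 10.5405
K_W = (4C−1)/(4C−4) + 0.615/C = 41.162/38.162 + 0.0583 = 1.1370
τ₀ = 8FD/(πd³) = 8·40.7·39.0/(π·3.7³) = 12698.4/159.13 = 79.798 MPa
τ_max = K·τ₀ = 1.1370 × 79.798 = 90.727 MPa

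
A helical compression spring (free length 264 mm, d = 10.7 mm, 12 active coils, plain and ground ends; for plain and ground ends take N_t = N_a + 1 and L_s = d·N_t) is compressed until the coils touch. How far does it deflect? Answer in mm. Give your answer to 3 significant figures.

N_t = 13; L_s = 10.7·13 = 139.1 mm
δ_solid = L₀ − L_s = 264 − 139.1 = 124.9 mm

125 mm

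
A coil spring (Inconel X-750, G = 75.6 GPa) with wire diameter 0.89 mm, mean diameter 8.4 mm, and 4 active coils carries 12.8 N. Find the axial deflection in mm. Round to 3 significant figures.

5.12 mm

k = Gd⁴/(8D³N_a) = (75.6×10³)(0.89⁴)/(8·8.4³·4) = 2.5009 N/mm
δ = F/k = 12.8 / 2.5009 = 5.1182 mm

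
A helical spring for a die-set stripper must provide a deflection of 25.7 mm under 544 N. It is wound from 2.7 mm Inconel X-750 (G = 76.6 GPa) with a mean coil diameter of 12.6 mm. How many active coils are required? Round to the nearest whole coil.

12

Required rate k = F/δ = 544/25.7 = 21.167 N/mm
N_a = Gd⁴/(8D³k) = (76.6×10³ × 2.7⁴)/(8 × 12.6³ × 21.167)
    = 4.07084e+06 / 338741 = 12.02 → 12 coils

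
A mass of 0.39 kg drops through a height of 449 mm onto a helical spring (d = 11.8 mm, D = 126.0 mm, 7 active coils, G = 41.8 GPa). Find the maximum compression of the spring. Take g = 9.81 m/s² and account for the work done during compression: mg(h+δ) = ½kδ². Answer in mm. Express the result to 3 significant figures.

k = Gd⁴/(8D³N_a) = (41.8×10³)(11.8⁴)/(8·126.0³·7) = 7.2344 N/mm
W = mg = 0.39 × 9.81 = 3.8259 N
½kδ² − Wδ − Wh = 0 → δ = (W + √(W² + 2kWh))/k
δ = (3.8259 + √(14.638 + 24855))/7.2344 = (3.8259 + 157.7)/7.2344 = 22.328 mm

22.3 mm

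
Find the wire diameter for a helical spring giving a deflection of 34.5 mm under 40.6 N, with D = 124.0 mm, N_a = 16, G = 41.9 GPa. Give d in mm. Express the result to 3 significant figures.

Required rate k = F/δ = 40.6/34.5 = 1.1768 N/mm
d = (8D³N_a·k / G)^(1/4) = (8·124.0³·16·1.1768 / (41.9×10³))^0.25
  = (6854.4)^0.25 = 9.0990 mm

9.10 mm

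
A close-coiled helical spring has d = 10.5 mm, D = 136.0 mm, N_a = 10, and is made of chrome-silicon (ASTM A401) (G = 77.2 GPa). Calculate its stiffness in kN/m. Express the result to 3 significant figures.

k = Gd⁴/(8D³N_a) = (77.2×10³ × 10.5⁴) / (8 × 136.0³ × 10)
  = 9.38371e+08 / 2.01236e+08 = 4.663 N/mm

4.66 kN/m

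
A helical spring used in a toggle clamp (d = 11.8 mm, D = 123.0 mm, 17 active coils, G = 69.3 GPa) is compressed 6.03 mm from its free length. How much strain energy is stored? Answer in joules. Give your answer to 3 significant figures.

k = Gd⁴/(8D³N_a) = (69.3×10³)(11.8⁴)/(8·123.0³·17) = 5.3089 N/mm
U = ½kδ² = 0.5 × 5.3089 × 6.03² = 96.519 N·mm = 0.096519 J

0.0965 J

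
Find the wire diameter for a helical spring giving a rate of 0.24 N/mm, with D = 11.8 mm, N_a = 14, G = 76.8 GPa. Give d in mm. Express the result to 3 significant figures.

0.871 mm

d = (8D³N_a·k / G)^(1/4) = (8·11.8³·14·0.24 / (76.8×10³))^0.25
  = (0.57506)^0.25 = 0.8708 mm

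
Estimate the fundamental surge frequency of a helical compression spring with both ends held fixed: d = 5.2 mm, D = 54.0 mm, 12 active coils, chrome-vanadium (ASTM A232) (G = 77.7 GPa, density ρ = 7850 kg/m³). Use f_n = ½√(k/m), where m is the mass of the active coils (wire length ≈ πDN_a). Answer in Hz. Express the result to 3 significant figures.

52.6 Hz

k = Gd⁴/(8D³N_a) = (77.7×10³)(5.2⁴)/(8·54.0³·12) = 3.7582 N/mm = 3758.2 N/m
Wire length L = πDN_a = π·54.0·12 = 2035.8 mm
m = ρ·(πd²/4)·L = 7850 × 21.237×10⁻⁶ m² × 2.0358 m = 0.33938 kg
f_n = ½√(k/m) = 0.5·√(3758.2/0.33938) = 0.5·√(11074) = 52.616 Hz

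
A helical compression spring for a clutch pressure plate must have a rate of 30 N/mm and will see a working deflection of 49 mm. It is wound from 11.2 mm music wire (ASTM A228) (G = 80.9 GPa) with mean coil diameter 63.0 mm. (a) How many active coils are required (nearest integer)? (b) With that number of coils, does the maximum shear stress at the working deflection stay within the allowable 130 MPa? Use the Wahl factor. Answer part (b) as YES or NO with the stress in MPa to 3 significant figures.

N_a = Gd⁴/(8D³k) = (80.9×10³)(11.2⁴)/(8·63.0³·30) = 21.21 → N_a = 21
Actual rate k = Gd⁴/(8D³·21) = 30.303 N/mm
Working load F = kδ = 30.303·49 = 1484.9 N
C = 63.0/11.2 = 5.6250; K_W = (4C−1)/(4C−4)+0.615/C = 1.2715
τ_max = K_W·8FD/(πd³) = 1.2715·169.56 = 215.59 MPa
τ_max > 130 MPa → exceeds allowable

(a) 21 coils; (b) NO, τ_max = 216 MPa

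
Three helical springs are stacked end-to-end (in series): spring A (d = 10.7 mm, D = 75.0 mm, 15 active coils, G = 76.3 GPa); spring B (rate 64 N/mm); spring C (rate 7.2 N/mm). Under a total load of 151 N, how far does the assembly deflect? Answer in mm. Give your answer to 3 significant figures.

k_A = Gd⁴/(8D³N_a) = (76.3×10³)(10.7⁴)/(8·75.0³·15) = 19.756 N/mm
Series: 1/k_eq = 1/19.756 + 1/64 + 1/7.2 = 0.20513; k_eq = 4.8749 N/mm
δ = F/k_eq = 151/4.8749 = 30.975 mm

31.0 mm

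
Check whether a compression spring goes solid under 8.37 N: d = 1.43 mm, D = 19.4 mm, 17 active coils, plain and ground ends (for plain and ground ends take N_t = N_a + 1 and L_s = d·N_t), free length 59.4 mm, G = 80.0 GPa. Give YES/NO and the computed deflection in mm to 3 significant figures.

k = Gd⁴/(8D³N_a) = (80.0×10³)(1.43⁴)/(8·19.4³·17) = 0.33689 N/mm
N_t = 18; L_s = 1.43·18 = 25.74 mm; δ_solid = L₀ − L_s = 59.4 − 25.74 = 33.66 mm
δ = F/k = 8.37/0.33689 = 24.845 mm
δ < δ_solid → spring does not go solid

NO, δ = 24.8 mm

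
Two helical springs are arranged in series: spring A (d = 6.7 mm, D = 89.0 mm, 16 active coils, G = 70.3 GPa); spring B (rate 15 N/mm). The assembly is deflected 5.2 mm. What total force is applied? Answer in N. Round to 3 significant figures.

k_A = Gd⁴/(8D³N_a) = (70.3×10³)(6.7⁴)/(8·89.0³·16) = 1.5699 N/mm
Series: 1/k_eq = 1/1.5699 + 1/15 = 0.70365; k_eq = 1.4212 N/mm
F = k_eq·δ = 1.4212·5.2 = 7.3901 N

7.39 N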